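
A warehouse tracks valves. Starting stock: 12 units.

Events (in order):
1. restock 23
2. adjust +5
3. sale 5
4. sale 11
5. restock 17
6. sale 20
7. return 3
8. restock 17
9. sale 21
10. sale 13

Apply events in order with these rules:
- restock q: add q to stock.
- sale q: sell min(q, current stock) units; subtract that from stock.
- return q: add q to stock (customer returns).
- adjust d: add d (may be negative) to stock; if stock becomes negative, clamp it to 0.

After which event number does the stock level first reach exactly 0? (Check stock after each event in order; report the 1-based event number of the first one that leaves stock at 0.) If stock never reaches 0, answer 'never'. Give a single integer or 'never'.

Processing events:
Start: stock = 12
  Event 1 (restock 23): 12 + 23 = 35
  Event 2 (adjust +5): 35 + 5 = 40
  Event 3 (sale 5): sell min(5,40)=5. stock: 40 - 5 = 35. total_sold = 5
  Event 4 (sale 11): sell min(11,35)=11. stock: 35 - 11 = 24. total_sold = 16
  Event 5 (restock 17): 24 + 17 = 41
  Event 6 (sale 20): sell min(20,41)=20. stock: 41 - 20 = 21. total_sold = 36
  Event 7 (return 3): 21 + 3 = 24
  Event 8 (restock 17): 24 + 17 = 41
  Event 9 (sale 21): sell min(21,41)=21. stock: 41 - 21 = 20. total_sold = 57
  Event 10 (sale 13): sell min(13,20)=13. stock: 20 - 13 = 7. total_sold = 70
Final: stock = 7, total_sold = 70

Stock never reaches 0.

Answer: never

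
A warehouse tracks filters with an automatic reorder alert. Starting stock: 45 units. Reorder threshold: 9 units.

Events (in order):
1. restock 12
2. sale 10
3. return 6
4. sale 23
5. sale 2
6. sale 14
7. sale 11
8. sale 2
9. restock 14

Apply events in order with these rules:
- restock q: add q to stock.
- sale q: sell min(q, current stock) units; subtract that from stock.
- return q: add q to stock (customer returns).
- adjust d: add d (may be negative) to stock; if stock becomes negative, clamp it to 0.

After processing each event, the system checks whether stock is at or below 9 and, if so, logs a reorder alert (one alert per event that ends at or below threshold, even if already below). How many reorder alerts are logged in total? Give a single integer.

Processing events:
Start: stock = 45
  Event 1 (restock 12): 45 + 12 = 57
  Event 2 (sale 10): sell min(10,57)=10. stock: 57 - 10 = 47. total_sold = 10
  Event 3 (return 6): 47 + 6 = 53
  Event 4 (sale 23): sell min(23,53)=23. stock: 53 - 23 = 30. total_sold = 33
  Event 5 (sale 2): sell min(2,30)=2. stock: 30 - 2 = 28. total_sold = 35
  Event 6 (sale 14): sell min(14,28)=14. stock: 28 - 14 = 14. total_sold = 49
  Event 7 (sale 11): sell min(11,14)=11. stock: 14 - 11 = 3. total_sold = 60
  Event 8 (sale 2): sell min(2,3)=2. stock: 3 - 2 = 1. total_sold = 62
  Event 9 (restock 14): 1 + 14 = 15
Final: stock = 15, total_sold = 62

Checking against threshold 9:
  After event 1: stock=57 > 9
  After event 2: stock=47 > 9
  After event 3: stock=53 > 9
  After event 4: stock=30 > 9
  After event 5: stock=28 > 9
  After event 6: stock=14 > 9
  After event 7: stock=3 <= 9 -> ALERT
  After event 8: stock=1 <= 9 -> ALERT
  After event 9: stock=15 > 9
Alert events: [7, 8]. Count = 2

Answer: 2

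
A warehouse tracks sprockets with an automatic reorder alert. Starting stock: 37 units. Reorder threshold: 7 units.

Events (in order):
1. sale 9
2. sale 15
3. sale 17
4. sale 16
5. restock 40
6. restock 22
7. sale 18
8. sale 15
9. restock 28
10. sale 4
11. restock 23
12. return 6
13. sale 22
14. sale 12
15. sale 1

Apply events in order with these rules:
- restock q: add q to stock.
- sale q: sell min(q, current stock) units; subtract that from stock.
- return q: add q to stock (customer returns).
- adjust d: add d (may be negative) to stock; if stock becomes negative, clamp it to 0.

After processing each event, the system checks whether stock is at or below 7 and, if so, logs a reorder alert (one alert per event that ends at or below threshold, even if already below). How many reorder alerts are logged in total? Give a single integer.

Answer: 2

Derivation:
Processing events:
Start: stock = 37
  Event 1 (sale 9): sell min(9,37)=9. stock: 37 - 9 = 28. total_sold = 9
  Event 2 (sale 15): sell min(15,28)=15. stock: 28 - 15 = 13. total_sold = 24
  Event 3 (sale 17): sell min(17,13)=13. stock: 13 - 13 = 0. total_sold = 37
  Event 4 (sale 16): sell min(16,0)=0. stock: 0 - 0 = 0. total_sold = 37
  Event 5 (restock 40): 0 + 40 = 40
  Event 6 (restock 22): 40 + 22 = 62
  Event 7 (sale 18): sell min(18,62)=18. stock: 62 - 18 = 44. total_sold = 55
  Event 8 (sale 15): sell min(15,44)=15. stock: 44 - 15 = 29. total_sold = 70
  Event 9 (restock 28): 29 + 28 = 57
  Event 10 (sale 4): sell min(4,57)=4. stock: 57 - 4 = 53. total_sold = 74
  Event 11 (restock 23): 53 + 23 = 76
  Event 12 (return 6): 76 + 6 = 82
  Event 13 (sale 22): sell min(22,82)=22. stock: 82 - 22 = 60. total_sold = 96
  Event 14 (sale 12): sell min(12,60)=12. stock: 60 - 12 = 48. total_sold = 108
  Event 15 (sale 1): sell min(1,48)=1. stock: 48 - 1 = 47. total_sold = 109
Final: stock = 47, total_sold = 109

Checking against threshold 7:
  After event 1: stock=28 > 7
  After event 2: stock=13 > 7
  After event 3: stock=0 <= 7 -> ALERT
  After event 4: stock=0 <= 7 -> ALERT
  After event 5: stock=40 > 7
  After event 6: stock=62 > 7
  After event 7: stock=44 > 7
  After event 8: stock=29 > 7
  After event 9: stock=57 > 7
  After event 10: stock=53 > 7
  After event 11: stock=76 > 7
  After event 12: stock=82 > 7
  After event 13: stock=60 > 7
  After event 14: stock=48 > 7
  After event 15: stock=47 > 7
Alert events: [3, 4]. Count = 2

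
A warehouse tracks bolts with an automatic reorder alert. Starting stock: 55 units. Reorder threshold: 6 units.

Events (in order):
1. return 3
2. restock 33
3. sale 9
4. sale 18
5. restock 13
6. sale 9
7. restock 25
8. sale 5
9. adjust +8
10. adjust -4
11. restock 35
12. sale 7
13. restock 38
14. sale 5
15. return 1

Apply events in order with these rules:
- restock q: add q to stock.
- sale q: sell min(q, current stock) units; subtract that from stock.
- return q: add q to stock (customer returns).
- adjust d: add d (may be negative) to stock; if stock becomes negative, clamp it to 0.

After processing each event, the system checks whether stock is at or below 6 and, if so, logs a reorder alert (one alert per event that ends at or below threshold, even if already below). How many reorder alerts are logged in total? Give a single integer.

Processing events:
Start: stock = 55
  Event 1 (return 3): 55 + 3 = 58
  Event 2 (restock 33): 58 + 33 = 91
  Event 3 (sale 9): sell min(9,91)=9. stock: 91 - 9 = 82. total_sold = 9
  Event 4 (sale 18): sell min(18,82)=18. stock: 82 - 18 = 64. total_sold = 27
  Event 5 (restock 13): 64 + 13 = 77
  Event 6 (sale 9): sell min(9,77)=9. stock: 77 - 9 = 68. total_sold = 36
  Event 7 (restock 25): 68 + 25 = 93
  Event 8 (sale 5): sell min(5,93)=5. stock: 93 - 5 = 88. total_sold = 41
  Event 9 (adjust +8): 88 + 8 = 96
  Event 10 (adjust -4): 96 + -4 = 92
  Event 11 (restock 35): 92 + 35 = 127
  Event 12 (sale 7): sell min(7,127)=7. stock: 127 - 7 = 120. total_sold = 48
  Event 13 (restock 38): 120 + 38 = 158
  Event 14 (sale 5): sell min(5,158)=5. stock: 158 - 5 = 153. total_sold = 53
  Event 15 (return 1): 153 + 1 = 154
Final: stock = 154, total_sold = 53

Checking against threshold 6:
  After event 1: stock=58 > 6
  After event 2: stock=91 > 6
  After event 3: stock=82 > 6
  After event 4: stock=64 > 6
  After event 5: stock=77 > 6
  After event 6: stock=68 > 6
  After event 7: stock=93 > 6
  After event 8: stock=88 > 6
  After event 9: stock=96 > 6
  After event 10: stock=92 > 6
  After event 11: stock=127 > 6
  After event 12: stock=120 > 6
  After event 13: stock=158 > 6
  After event 14: stock=153 > 6
  After event 15: stock=154 > 6
Alert events: []. Count = 0

Answer: 0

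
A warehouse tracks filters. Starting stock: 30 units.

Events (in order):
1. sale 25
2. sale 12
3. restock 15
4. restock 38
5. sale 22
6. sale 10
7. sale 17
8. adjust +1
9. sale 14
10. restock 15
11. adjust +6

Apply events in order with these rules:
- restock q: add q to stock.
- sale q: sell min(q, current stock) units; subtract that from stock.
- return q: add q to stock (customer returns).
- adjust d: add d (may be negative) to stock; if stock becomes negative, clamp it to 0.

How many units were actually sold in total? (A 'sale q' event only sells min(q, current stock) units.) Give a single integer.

Processing events:
Start: stock = 30
  Event 1 (sale 25): sell min(25,30)=25. stock: 30 - 25 = 5. total_sold = 25
  Event 2 (sale 12): sell min(12,5)=5. stock: 5 - 5 = 0. total_sold = 30
  Event 3 (restock 15): 0 + 15 = 15
  Event 4 (restock 38): 15 + 38 = 53
  Event 5 (sale 22): sell min(22,53)=22. stock: 53 - 22 = 31. total_sold = 52
  Event 6 (sale 10): sell min(10,31)=10. stock: 31 - 10 = 21. total_sold = 62
  Event 7 (sale 17): sell min(17,21)=17. stock: 21 - 17 = 4. total_sold = 79
  Event 8 (adjust +1): 4 + 1 = 5
  Event 9 (sale 14): sell min(14,5)=5. stock: 5 - 5 = 0. total_sold = 84
  Event 10 (restock 15): 0 + 15 = 15
  Event 11 (adjust +6): 15 + 6 = 21
Final: stock = 21, total_sold = 84

Answer: 84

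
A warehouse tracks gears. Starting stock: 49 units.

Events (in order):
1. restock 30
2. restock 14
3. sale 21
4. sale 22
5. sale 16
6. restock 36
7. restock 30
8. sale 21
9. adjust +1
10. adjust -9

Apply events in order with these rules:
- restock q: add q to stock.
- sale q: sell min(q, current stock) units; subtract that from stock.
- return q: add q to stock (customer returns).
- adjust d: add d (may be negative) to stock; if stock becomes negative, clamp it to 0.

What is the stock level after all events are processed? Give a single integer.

Processing events:
Start: stock = 49
  Event 1 (restock 30): 49 + 30 = 79
  Event 2 (restock 14): 79 + 14 = 93
  Event 3 (sale 21): sell min(21,93)=21. stock: 93 - 21 = 72. total_sold = 21
  Event 4 (sale 22): sell min(22,72)=22. stock: 72 - 22 = 50. total_sold = 43
  Event 5 (sale 16): sell min(16,50)=16. stock: 50 - 16 = 34. total_sold = 59
  Event 6 (restock 36): 34 + 36 = 70
  Event 7 (restock 30): 70 + 30 = 100
  Event 8 (sale 21): sell min(21,100)=21. stock: 100 - 21 = 79. total_sold = 80
  Event 9 (adjust +1): 79 + 1 = 80
  Event 10 (adjust -9): 80 + -9 = 71
Final: stock = 71, total_sold = 80

Answer: 71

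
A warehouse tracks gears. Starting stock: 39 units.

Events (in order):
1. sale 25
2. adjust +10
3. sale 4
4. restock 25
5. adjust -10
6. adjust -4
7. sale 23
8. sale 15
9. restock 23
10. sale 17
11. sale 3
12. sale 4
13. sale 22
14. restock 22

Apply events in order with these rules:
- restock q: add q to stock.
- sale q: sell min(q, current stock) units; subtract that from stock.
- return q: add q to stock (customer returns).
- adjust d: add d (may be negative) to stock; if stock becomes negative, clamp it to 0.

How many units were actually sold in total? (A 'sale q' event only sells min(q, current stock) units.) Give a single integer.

Answer: 83

Derivation:
Processing events:
Start: stock = 39
  Event 1 (sale 25): sell min(25,39)=25. stock: 39 - 25 = 14. total_sold = 25
  Event 2 (adjust +10): 14 + 10 = 24
  Event 3 (sale 4): sell min(4,24)=4. stock: 24 - 4 = 20. total_sold = 29
  Event 4 (restock 25): 20 + 25 = 45
  Event 5 (adjust -10): 45 + -10 = 35
  Event 6 (adjust -4): 35 + -4 = 31
  Event 7 (sale 23): sell min(23,31)=23. stock: 31 - 23 = 8. total_sold = 52
  Event 8 (sale 15): sell min(15,8)=8. stock: 8 - 8 = 0. total_sold = 60
  Event 9 (restock 23): 0 + 23 = 23
  Event 10 (sale 17): sell min(17,23)=17. stock: 23 - 17 = 6. total_sold = 77
  Event 11 (sale 3): sell min(3,6)=3. stock: 6 - 3 = 3. total_sold = 80
  Event 12 (sale 4): sell min(4,3)=3. stock: 3 - 3 = 0. total_sold = 83
  Event 13 (sale 22): sell min(22,0)=0. stock: 0 - 0 = 0. total_sold = 83
  Event 14 (restock 22): 0 + 22 = 22
Final: stock = 22, total_sold = 83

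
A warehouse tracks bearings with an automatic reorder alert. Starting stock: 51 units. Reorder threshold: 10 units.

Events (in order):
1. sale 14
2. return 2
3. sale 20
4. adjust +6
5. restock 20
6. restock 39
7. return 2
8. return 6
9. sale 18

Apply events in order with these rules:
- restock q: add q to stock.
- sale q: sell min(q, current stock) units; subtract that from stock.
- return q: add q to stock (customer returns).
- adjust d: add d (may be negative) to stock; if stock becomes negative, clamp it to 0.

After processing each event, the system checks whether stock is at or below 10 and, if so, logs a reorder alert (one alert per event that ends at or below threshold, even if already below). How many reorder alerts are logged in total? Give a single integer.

Processing events:
Start: stock = 51
  Event 1 (sale 14): sell min(14,51)=14. stock: 51 - 14 = 37. total_sold = 14
  Event 2 (return 2): 37 + 2 = 39
  Event 3 (sale 20): sell min(20,39)=20. stock: 39 - 20 = 19. total_sold = 34
  Event 4 (adjust +6): 19 + 6 = 25
  Event 5 (restock 20): 25 + 20 = 45
  Event 6 (restock 39): 45 + 39 = 84
  Event 7 (return 2): 84 + 2 = 86
  Event 8 (return 6): 86 + 6 = 92
  Event 9 (sale 18): sell min(18,92)=18. stock: 92 - 18 = 74. total_sold = 52
Final: stock = 74, total_sold = 52

Checking against threshold 10:
  After event 1: stock=37 > 10
  After event 2: stock=39 > 10
  After event 3: stock=19 > 10
  After event 4: stock=25 > 10
  After event 5: stock=45 > 10
  After event 6: stock=84 > 10
  After event 7: stock=86 > 10
  After event 8: stock=92 > 10
  After event 9: stock=74 > 10
Alert events: []. Count = 0

Answer: 0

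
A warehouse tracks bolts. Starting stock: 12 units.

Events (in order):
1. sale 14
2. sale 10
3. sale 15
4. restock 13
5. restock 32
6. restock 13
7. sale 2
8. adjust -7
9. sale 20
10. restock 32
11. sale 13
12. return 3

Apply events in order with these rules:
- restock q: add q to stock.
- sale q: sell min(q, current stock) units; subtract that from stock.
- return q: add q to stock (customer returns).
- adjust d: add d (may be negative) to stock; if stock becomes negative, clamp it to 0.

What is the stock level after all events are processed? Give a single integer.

Answer: 51

Derivation:
Processing events:
Start: stock = 12
  Event 1 (sale 14): sell min(14,12)=12. stock: 12 - 12 = 0. total_sold = 12
  Event 2 (sale 10): sell min(10,0)=0. stock: 0 - 0 = 0. total_sold = 12
  Event 3 (sale 15): sell min(15,0)=0. stock: 0 - 0 = 0. total_sold = 12
  Event 4 (restock 13): 0 + 13 = 13
  Event 5 (restock 32): 13 + 32 = 45
  Event 6 (restock 13): 45 + 13 = 58
  Event 7 (sale 2): sell min(2,58)=2. stock: 58 - 2 = 56. total_sold = 14
  Event 8 (adjust -7): 56 + -7 = 49
  Event 9 (sale 20): sell min(20,49)=20. stock: 49 - 20 = 29. total_sold = 34
  Event 10 (restock 32): 29 + 32 = 61
  Event 11 (sale 13): sell min(13,61)=13. stock: 61 - 13 = 48. total_sold = 47
  Event 12 (return 3): 48 + 3 = 51
Final: stock = 51, total_sold = 47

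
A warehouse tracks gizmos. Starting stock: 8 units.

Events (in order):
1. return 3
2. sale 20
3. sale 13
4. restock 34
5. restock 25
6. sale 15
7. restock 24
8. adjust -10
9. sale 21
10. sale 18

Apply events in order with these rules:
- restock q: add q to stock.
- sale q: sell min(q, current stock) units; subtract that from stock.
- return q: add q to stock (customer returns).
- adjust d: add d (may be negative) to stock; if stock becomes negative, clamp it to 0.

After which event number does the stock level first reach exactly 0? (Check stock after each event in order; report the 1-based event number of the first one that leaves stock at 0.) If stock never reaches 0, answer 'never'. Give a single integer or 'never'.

Processing events:
Start: stock = 8
  Event 1 (return 3): 8 + 3 = 11
  Event 2 (sale 20): sell min(20,11)=11. stock: 11 - 11 = 0. total_sold = 11
  Event 3 (sale 13): sell min(13,0)=0. stock: 0 - 0 = 0. total_sold = 11
  Event 4 (restock 34): 0 + 34 = 34
  Event 5 (restock 25): 34 + 25 = 59
  Event 6 (sale 15): sell min(15,59)=15. stock: 59 - 15 = 44. total_sold = 26
  Event 7 (restock 24): 44 + 24 = 68
  Event 8 (adjust -10): 68 + -10 = 58
  Event 9 (sale 21): sell min(21,58)=21. stock: 58 - 21 = 37. total_sold = 47
  Event 10 (sale 18): sell min(18,37)=18. stock: 37 - 18 = 19. total_sold = 65
Final: stock = 19, total_sold = 65

First zero at event 2.

Answer: 2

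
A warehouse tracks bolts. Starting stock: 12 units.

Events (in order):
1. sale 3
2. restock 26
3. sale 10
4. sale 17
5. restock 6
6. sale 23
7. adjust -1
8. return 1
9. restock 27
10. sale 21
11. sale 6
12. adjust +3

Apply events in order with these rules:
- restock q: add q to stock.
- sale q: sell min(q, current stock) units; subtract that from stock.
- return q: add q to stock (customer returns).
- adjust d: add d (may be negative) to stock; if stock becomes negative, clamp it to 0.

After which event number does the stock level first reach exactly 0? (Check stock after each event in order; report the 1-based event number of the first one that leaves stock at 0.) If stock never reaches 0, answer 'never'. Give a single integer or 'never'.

Processing events:
Start: stock = 12
  Event 1 (sale 3): sell min(3,12)=3. stock: 12 - 3 = 9. total_sold = 3
  Event 2 (restock 26): 9 + 26 = 35
  Event 3 (sale 10): sell min(10,35)=10. stock: 35 - 10 = 25. total_sold = 13
  Event 4 (sale 17): sell min(17,25)=17. stock: 25 - 17 = 8. total_sold = 30
  Event 5 (restock 6): 8 + 6 = 14
  Event 6 (sale 23): sell min(23,14)=14. stock: 14 - 14 = 0. total_sold = 44
  Event 7 (adjust -1): 0 + -1 = 0 (clamped to 0)
  Event 8 (return 1): 0 + 1 = 1
  Event 9 (restock 27): 1 + 27 = 28
  Event 10 (sale 21): sell min(21,28)=21. stock: 28 - 21 = 7. total_sold = 65
  Event 11 (sale 6): sell min(6,7)=6. stock: 7 - 6 = 1. total_sold = 71
  Event 12 (adjust +3): 1 + 3 = 4
Final: stock = 4, total_sold = 71

First zero at event 6.

Answer: 6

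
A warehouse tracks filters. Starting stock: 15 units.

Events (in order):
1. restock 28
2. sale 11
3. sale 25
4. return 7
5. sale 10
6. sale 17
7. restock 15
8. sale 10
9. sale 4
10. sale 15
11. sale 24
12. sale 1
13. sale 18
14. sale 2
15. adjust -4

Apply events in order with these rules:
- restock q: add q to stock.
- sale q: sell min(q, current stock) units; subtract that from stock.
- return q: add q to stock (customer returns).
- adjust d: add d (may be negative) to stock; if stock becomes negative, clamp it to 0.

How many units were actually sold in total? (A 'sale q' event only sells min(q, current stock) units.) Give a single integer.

Answer: 65

Derivation:
Processing events:
Start: stock = 15
  Event 1 (restock 28): 15 + 28 = 43
  Event 2 (sale 11): sell min(11,43)=11. stock: 43 - 11 = 32. total_sold = 11
  Event 3 (sale 25): sell min(25,32)=25. stock: 32 - 25 = 7. total_sold = 36
  Event 4 (return 7): 7 + 7 = 14
  Event 5 (sale 10): sell min(10,14)=10. stock: 14 - 10 = 4. total_sold = 46
  Event 6 (sale 17): sell min(17,4)=4. stock: 4 - 4 = 0. total_sold = 50
  Event 7 (restock 15): 0 + 15 = 15
  Event 8 (sale 10): sell min(10,15)=10. stock: 15 - 10 = 5. total_sold = 60
  Event 9 (sale 4): sell min(4,5)=4. stock: 5 - 4 = 1. total_sold = 64
  Event 10 (sale 15): sell min(15,1)=1. stock: 1 - 1 = 0. total_sold = 65
  Event 11 (sale 24): sell min(24,0)=0. stock: 0 - 0 = 0. total_sold = 65
  Event 12 (sale 1): sell min(1,0)=0. stock: 0 - 0 = 0. total_sold = 65
  Event 13 (sale 18): sell min(18,0)=0. stock: 0 - 0 = 0. total_sold = 65
  Event 14 (sale 2): sell min(2,0)=0. stock: 0 - 0 = 0. total_sold = 65
  Event 15 (adjust -4): 0 + -4 = 0 (clamped to 0)
Final: stock = 0, total_sold = 65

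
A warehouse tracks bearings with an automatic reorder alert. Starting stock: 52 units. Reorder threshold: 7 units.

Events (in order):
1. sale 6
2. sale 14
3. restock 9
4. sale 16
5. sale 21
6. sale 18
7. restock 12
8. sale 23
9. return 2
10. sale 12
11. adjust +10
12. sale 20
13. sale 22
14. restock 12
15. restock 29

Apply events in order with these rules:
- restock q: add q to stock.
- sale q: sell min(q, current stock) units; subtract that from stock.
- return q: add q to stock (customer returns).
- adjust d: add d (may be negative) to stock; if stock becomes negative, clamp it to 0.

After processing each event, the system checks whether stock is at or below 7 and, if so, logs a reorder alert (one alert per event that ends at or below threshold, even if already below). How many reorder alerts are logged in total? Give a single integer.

Answer: 7

Derivation:
Processing events:
Start: stock = 52
  Event 1 (sale 6): sell min(6,52)=6. stock: 52 - 6 = 46. total_sold = 6
  Event 2 (sale 14): sell min(14,46)=14. stock: 46 - 14 = 32. total_sold = 20
  Event 3 (restock 9): 32 + 9 = 41
  Event 4 (sale 16): sell min(16,41)=16. stock: 41 - 16 = 25. total_sold = 36
  Event 5 (sale 21): sell min(21,25)=21. stock: 25 - 21 = 4. total_sold = 57
  Event 6 (sale 18): sell min(18,4)=4. stock: 4 - 4 = 0. total_sold = 61
  Event 7 (restock 12): 0 + 12 = 12
  Event 8 (sale 23): sell min(23,12)=12. stock: 12 - 12 = 0. total_sold = 73
  Event 9 (return 2): 0 + 2 = 2
  Event 10 (sale 12): sell min(12,2)=2. stock: 2 - 2 = 0. total_sold = 75
  Event 11 (adjust +10): 0 + 10 = 10
  Event 12 (sale 20): sell min(20,10)=10. stock: 10 - 10 = 0. total_sold = 85
  Event 13 (sale 22): sell min(22,0)=0. stock: 0 - 0 = 0. total_sold = 85
  Event 14 (restock 12): 0 + 12 = 12
  Event 15 (restock 29): 12 + 29 = 41
Final: stock = 41, total_sold = 85

Checking against threshold 7:
  After event 1: stock=46 > 7
  After event 2: stock=32 > 7
  After event 3: stock=41 > 7
  After event 4: stock=25 > 7
  After event 5: stock=4 <= 7 -> ALERT
  After event 6: stock=0 <= 7 -> ALERT
  After event 7: stock=12 > 7
  After event 8: stock=0 <= 7 -> ALERT
  After event 9: stock=2 <= 7 -> ALERT
  After event 10: stock=0 <= 7 -> ALERT
  After event 11: stock=10 > 7
  After event 12: stock=0 <= 7 -> ALERT
  After event 13: stock=0 <= 7 -> ALERT
  After event 14: stock=12 > 7
  After event 15: stock=41 > 7
Alert events: [5, 6, 8, 9, 10, 12, 13]. Count = 7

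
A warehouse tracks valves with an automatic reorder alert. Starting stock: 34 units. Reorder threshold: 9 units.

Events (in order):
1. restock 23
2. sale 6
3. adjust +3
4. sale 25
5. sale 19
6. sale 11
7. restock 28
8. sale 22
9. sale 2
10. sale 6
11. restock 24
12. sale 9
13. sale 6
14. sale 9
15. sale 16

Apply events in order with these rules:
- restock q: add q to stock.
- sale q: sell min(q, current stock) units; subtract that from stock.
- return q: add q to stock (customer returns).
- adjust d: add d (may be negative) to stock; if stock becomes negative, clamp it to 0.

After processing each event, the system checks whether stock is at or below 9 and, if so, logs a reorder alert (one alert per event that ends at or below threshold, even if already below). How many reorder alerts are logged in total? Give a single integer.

Processing events:
Start: stock = 34
  Event 1 (restock 23): 34 + 23 = 57
  Event 2 (sale 6): sell min(6,57)=6. stock: 57 - 6 = 51. total_sold = 6
  Event 3 (adjust +3): 51 + 3 = 54
  Event 4 (sale 25): sell min(25,54)=25. stock: 54 - 25 = 29. total_sold = 31
  Event 5 (sale 19): sell min(19,29)=19. stock: 29 - 19 = 10. total_sold = 50
  Event 6 (sale 11): sell min(11,10)=10. stock: 10 - 10 = 0. total_sold = 60
  Event 7 (restock 28): 0 + 28 = 28
  Event 8 (sale 22): sell min(22,28)=22. stock: 28 - 22 = 6. total_sold = 82
  Event 9 (sale 2): sell min(2,6)=2. stock: 6 - 2 = 4. total_sold = 84
  Event 10 (sale 6): sell min(6,4)=4. stock: 4 - 4 = 0. total_sold = 88
  Event 11 (restock 24): 0 + 24 = 24
  Event 12 (sale 9): sell min(9,24)=9. stock: 24 - 9 = 15. total_sold = 97
  Event 13 (sale 6): sell min(6,15)=6. stock: 15 - 6 = 9. total_sold = 103
  Event 14 (sale 9): sell min(9,9)=9. stock: 9 - 9 = 0. total_sold = 112
  Event 15 (sale 16): sell min(16,0)=0. stock: 0 - 0 = 0. total_sold = 112
Final: stock = 0, total_sold = 112

Checking against threshold 9:
  After event 1: stock=57 > 9
  After event 2: stock=51 > 9
  After event 3: stock=54 > 9
  After event 4: stock=29 > 9
  After event 5: stock=10 > 9
  After event 6: stock=0 <= 9 -> ALERT
  After event 7: stock=28 > 9
  After event 8: stock=6 <= 9 -> ALERT
  After event 9: stock=4 <= 9 -> ALERT
  After event 10: stock=0 <= 9 -> ALERT
  After event 11: stock=24 > 9
  After event 12: stock=15 > 9
  After event 13: stock=9 <= 9 -> ALERT
  After event 14: stock=0 <= 9 -> ALERT
  After event 15: stock=0 <= 9 -> ALERT
Alert events: [6, 8, 9, 10, 13, 14, 15]. Count = 7

Answer: 7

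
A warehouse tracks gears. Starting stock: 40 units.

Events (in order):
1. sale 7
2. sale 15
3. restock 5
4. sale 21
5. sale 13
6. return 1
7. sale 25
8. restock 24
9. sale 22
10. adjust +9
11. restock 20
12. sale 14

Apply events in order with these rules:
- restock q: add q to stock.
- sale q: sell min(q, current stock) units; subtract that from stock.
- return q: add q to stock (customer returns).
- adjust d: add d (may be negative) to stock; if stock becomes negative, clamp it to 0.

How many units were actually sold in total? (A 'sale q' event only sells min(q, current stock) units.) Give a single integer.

Processing events:
Start: stock = 40
  Event 1 (sale 7): sell min(7,40)=7. stock: 40 - 7 = 33. total_sold = 7
  Event 2 (sale 15): sell min(15,33)=15. stock: 33 - 15 = 18. total_sold = 22
  Event 3 (restock 5): 18 + 5 = 23
  Event 4 (sale 21): sell min(21,23)=21. stock: 23 - 21 = 2. total_sold = 43
  Event 5 (sale 13): sell min(13,2)=2. stock: 2 - 2 = 0. total_sold = 45
  Event 6 (return 1): 0 + 1 = 1
  Event 7 (sale 25): sell min(25,1)=1. stock: 1 - 1 = 0. total_sold = 46
  Event 8 (restock 24): 0 + 24 = 24
  Event 9 (sale 22): sell min(22,24)=22. stock: 24 - 22 = 2. total_sold = 68
  Event 10 (adjust +9): 2 + 9 = 11
  Event 11 (restock 20): 11 + 20 = 31
  Event 12 (sale 14): sell min(14,31)=14. stock: 31 - 14 = 17. total_sold = 82
Final: stock = 17, total_sold = 82

Answer: 82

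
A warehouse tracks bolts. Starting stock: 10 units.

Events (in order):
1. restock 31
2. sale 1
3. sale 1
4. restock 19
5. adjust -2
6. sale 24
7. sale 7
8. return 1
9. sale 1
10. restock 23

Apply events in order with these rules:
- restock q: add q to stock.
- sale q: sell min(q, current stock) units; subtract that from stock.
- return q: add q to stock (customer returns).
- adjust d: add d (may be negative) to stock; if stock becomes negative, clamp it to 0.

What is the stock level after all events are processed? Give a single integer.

Processing events:
Start: stock = 10
  Event 1 (restock 31): 10 + 31 = 41
  Event 2 (sale 1): sell min(1,41)=1. stock: 41 - 1 = 40. total_sold = 1
  Event 3 (sale 1): sell min(1,40)=1. stock: 40 - 1 = 39. total_sold = 2
  Event 4 (restock 19): 39 + 19 = 58
  Event 5 (adjust -2): 58 + -2 = 56
  Event 6 (sale 24): sell min(24,56)=24. stock: 56 - 24 = 32. total_sold = 26
  Event 7 (sale 7): sell min(7,32)=7. stock: 32 - 7 = 25. total_sold = 33
  Event 8 (return 1): 25 + 1 = 26
  Event 9 (sale 1): sell min(1,26)=1. stock: 26 - 1 = 25. total_sold = 34
  Event 10 (restock 23): 25 + 23 = 48
Final: stock = 48, total_sold = 34

Answer: 48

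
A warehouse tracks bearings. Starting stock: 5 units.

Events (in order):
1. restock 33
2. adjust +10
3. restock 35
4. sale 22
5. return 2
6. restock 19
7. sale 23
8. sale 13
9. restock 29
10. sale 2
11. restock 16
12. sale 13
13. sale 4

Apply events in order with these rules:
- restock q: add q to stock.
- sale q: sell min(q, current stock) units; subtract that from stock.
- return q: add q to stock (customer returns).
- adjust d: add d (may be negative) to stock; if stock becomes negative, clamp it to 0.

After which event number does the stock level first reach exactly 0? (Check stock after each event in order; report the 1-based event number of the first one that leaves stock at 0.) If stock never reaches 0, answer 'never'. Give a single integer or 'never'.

Processing events:
Start: stock = 5
  Event 1 (restock 33): 5 + 33 = 38
  Event 2 (adjust +10): 38 + 10 = 48
  Event 3 (restock 35): 48 + 35 = 83
  Event 4 (sale 22): sell min(22,83)=22. stock: 83 - 22 = 61. total_sold = 22
  Event 5 (return 2): 61 + 2 = 63
  Event 6 (restock 19): 63 + 19 = 82
  Event 7 (sale 23): sell min(23,82)=23. stock: 82 - 23 = 59. total_sold = 45
  Event 8 (sale 13): sell min(13,59)=13. stock: 59 - 13 = 46. total_sold = 58
  Event 9 (restock 29): 46 + 29 = 75
  Event 10 (sale 2): sell min(2,75)=2. stock: 75 - 2 = 73. total_sold = 60
  Event 11 (restock 16): 73 + 16 = 89
  Event 12 (sale 13): sell min(13,89)=13. stock: 89 - 13 = 76. total_sold = 73
  Event 13 (sale 4): sell min(4,76)=4. stock: 76 - 4 = 72. total_sold = 77
Final: stock = 72, total_sold = 77

Stock never reaches 0.

Answer: never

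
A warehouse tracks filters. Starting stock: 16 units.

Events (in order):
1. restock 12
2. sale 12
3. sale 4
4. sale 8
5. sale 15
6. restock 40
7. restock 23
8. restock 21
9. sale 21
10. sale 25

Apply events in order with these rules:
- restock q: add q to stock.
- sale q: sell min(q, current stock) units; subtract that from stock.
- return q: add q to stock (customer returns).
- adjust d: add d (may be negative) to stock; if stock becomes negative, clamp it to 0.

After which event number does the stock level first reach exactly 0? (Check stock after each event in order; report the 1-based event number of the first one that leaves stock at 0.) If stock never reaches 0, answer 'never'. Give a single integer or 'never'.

Answer: 5

Derivation:
Processing events:
Start: stock = 16
  Event 1 (restock 12): 16 + 12 = 28
  Event 2 (sale 12): sell min(12,28)=12. stock: 28 - 12 = 16. total_sold = 12
  Event 3 (sale 4): sell min(4,16)=4. stock: 16 - 4 = 12. total_sold = 16
  Event 4 (sale 8): sell min(8,12)=8. stock: 12 - 8 = 4. total_sold = 24
  Event 5 (sale 15): sell min(15,4)=4. stock: 4 - 4 = 0. total_sold = 28
  Event 6 (restock 40): 0 + 40 = 40
  Event 7 (restock 23): 40 + 23 = 63
  Event 8 (restock 21): 63 + 21 = 84
  Event 9 (sale 21): sell min(21,84)=21. stock: 84 - 21 = 63. total_sold = 49
  Event 10 (sale 25): sell min(25,63)=25. stock: 63 - 25 = 38. total_sold = 74
Final: stock = 38, total_sold = 74

First zero at event 5.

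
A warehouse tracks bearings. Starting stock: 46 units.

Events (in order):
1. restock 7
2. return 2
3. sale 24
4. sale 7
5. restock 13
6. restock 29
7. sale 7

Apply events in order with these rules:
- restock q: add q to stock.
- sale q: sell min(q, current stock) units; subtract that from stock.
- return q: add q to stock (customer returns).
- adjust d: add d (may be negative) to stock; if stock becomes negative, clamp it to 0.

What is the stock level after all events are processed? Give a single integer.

Answer: 59

Derivation:
Processing events:
Start: stock = 46
  Event 1 (restock 7): 46 + 7 = 53
  Event 2 (return 2): 53 + 2 = 55
  Event 3 (sale 24): sell min(24,55)=24. stock: 55 - 24 = 31. total_sold = 24
  Event 4 (sale 7): sell min(7,31)=7. stock: 31 - 7 = 24. total_sold = 31
  Event 5 (restock 13): 24 + 13 = 37
  Event 6 (restock 29): 37 + 29 = 66
  Event 7 (sale 7): sell min(7,66)=7. stock: 66 - 7 = 59. total_sold = 38
Final: stock = 59, total_sold = 38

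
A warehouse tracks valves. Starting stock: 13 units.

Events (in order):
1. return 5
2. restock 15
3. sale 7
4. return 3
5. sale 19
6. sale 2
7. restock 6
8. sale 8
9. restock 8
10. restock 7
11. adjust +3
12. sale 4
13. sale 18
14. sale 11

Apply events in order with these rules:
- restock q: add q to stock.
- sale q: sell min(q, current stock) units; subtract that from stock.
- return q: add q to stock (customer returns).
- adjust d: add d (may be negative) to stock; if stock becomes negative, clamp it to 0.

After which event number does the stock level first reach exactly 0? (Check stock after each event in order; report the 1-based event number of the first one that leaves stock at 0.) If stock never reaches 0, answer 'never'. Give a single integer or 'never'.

Answer: 14

Derivation:
Processing events:
Start: stock = 13
  Event 1 (return 5): 13 + 5 = 18
  Event 2 (restock 15): 18 + 15 = 33
  Event 3 (sale 7): sell min(7,33)=7. stock: 33 - 7 = 26. total_sold = 7
  Event 4 (return 3): 26 + 3 = 29
  Event 5 (sale 19): sell min(19,29)=19. stock: 29 - 19 = 10. total_sold = 26
  Event 6 (sale 2): sell min(2,10)=2. stock: 10 - 2 = 8. total_sold = 28
  Event 7 (restock 6): 8 + 6 = 14
  Event 8 (sale 8): sell min(8,14)=8. stock: 14 - 8 = 6. total_sold = 36
  Event 9 (restock 8): 6 + 8 = 14
  Event 10 (restock 7): 14 + 7 = 21
  Event 11 (adjust +3): 21 + 3 = 24
  Event 12 (sale 4): sell min(4,24)=4. stock: 24 - 4 = 20. total_sold = 40
  Event 13 (sale 18): sell min(18,20)=18. stock: 20 - 18 = 2. total_sold = 58
  Event 14 (sale 11): sell min(11,2)=2. stock: 2 - 2 = 0. total_sold = 60
Final: stock = 0, total_sold = 60

First zero at event 14.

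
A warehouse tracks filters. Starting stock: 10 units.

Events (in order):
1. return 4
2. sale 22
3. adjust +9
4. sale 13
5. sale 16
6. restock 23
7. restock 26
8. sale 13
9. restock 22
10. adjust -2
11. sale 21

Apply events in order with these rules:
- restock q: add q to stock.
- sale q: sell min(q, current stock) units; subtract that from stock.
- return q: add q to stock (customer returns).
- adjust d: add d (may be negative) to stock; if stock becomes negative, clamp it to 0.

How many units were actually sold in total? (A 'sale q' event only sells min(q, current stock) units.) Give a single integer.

Processing events:
Start: stock = 10
  Event 1 (return 4): 10 + 4 = 14
  Event 2 (sale 22): sell min(22,14)=14. stock: 14 - 14 = 0. total_sold = 14
  Event 3 (adjust +9): 0 + 9 = 9
  Event 4 (sale 13): sell min(13,9)=9. stock: 9 - 9 = 0. total_sold = 23
  Event 5 (sale 16): sell min(16,0)=0. stock: 0 - 0 = 0. total_sold = 23
  Event 6 (restock 23): 0 + 23 = 23
  Event 7 (restock 26): 23 + 26 = 49
  Event 8 (sale 13): sell min(13,49)=13. stock: 49 - 13 = 36. total_sold = 36
  Event 9 (restock 22): 36 + 22 = 58
  Event 10 (adjust -2): 58 + -2 = 56
  Event 11 (sale 21): sell min(21,56)=21. stock: 56 - 21 = 35. total_sold = 57
Final: stock = 35, total_sold = 57

Answer: 57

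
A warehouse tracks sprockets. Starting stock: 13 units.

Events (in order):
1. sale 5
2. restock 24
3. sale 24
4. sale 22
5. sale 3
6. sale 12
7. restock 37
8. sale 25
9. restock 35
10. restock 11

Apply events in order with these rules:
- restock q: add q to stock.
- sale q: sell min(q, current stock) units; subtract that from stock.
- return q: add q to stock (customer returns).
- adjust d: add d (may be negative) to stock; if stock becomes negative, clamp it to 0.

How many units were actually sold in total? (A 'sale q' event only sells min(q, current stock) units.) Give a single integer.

Processing events:
Start: stock = 13
  Event 1 (sale 5): sell min(5,13)=5. stock: 13 - 5 = 8. total_sold = 5
  Event 2 (restock 24): 8 + 24 = 32
  Event 3 (sale 24): sell min(24,32)=24. stock: 32 - 24 = 8. total_sold = 29
  Event 4 (sale 22): sell min(22,8)=8. stock: 8 - 8 = 0. total_sold = 37
  Event 5 (sale 3): sell min(3,0)=0. stock: 0 - 0 = 0. total_sold = 37
  Event 6 (sale 12): sell min(12,0)=0. stock: 0 - 0 = 0. total_sold = 37
  Event 7 (restock 37): 0 + 37 = 37
  Event 8 (sale 25): sell min(25,37)=25. stock: 37 - 25 = 12. total_sold = 62
  Event 9 (restock 35): 12 + 35 = 47
  Event 10 (restock 11): 47 + 11 = 58
Final: stock = 58, total_sold = 62

Answer: 62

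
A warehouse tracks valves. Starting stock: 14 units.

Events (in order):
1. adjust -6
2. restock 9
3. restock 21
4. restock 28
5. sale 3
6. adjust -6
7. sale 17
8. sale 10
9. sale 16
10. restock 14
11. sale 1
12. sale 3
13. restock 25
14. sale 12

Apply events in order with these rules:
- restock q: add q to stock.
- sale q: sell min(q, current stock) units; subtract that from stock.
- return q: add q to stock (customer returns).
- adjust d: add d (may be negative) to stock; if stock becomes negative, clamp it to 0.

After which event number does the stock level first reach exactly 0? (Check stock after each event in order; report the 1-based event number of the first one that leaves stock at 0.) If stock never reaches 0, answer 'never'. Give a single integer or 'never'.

Processing events:
Start: stock = 14
  Event 1 (adjust -6): 14 + -6 = 8
  Event 2 (restock 9): 8 + 9 = 17
  Event 3 (restock 21): 17 + 21 = 38
  Event 4 (restock 28): 38 + 28 = 66
  Event 5 (sale 3): sell min(3,66)=3. stock: 66 - 3 = 63. total_sold = 3
  Event 6 (adjust -6): 63 + -6 = 57
  Event 7 (sale 17): sell min(17,57)=17. stock: 57 - 17 = 40. total_sold = 20
  Event 8 (sale 10): sell min(10,40)=10. stock: 40 - 10 = 30. total_sold = 30
  Event 9 (sale 16): sell min(16,30)=16. stock: 30 - 16 = 14. total_sold = 46
  Event 10 (restock 14): 14 + 14 = 28
  Event 11 (sale 1): sell min(1,28)=1. stock: 28 - 1 = 27. total_sold = 47
  Event 12 (sale 3): sell min(3,27)=3. stock: 27 - 3 = 24. total_sold = 50
  Event 13 (restock 25): 24 + 25 = 49
  Event 14 (sale 12): sell min(12,49)=12. stock: 49 - 12 = 37. total_sold = 62
Final: stock = 37, total_sold = 62

Stock never reaches 0.

Answer: never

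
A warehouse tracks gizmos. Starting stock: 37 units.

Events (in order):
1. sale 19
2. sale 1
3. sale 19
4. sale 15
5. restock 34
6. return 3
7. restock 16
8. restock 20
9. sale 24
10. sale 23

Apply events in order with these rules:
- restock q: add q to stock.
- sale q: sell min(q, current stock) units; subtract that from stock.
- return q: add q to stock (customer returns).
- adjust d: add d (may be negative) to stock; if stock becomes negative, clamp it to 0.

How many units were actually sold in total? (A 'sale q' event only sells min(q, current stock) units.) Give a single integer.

Processing events:
Start: stock = 37
  Event 1 (sale 19): sell min(19,37)=19. stock: 37 - 19 = 18. total_sold = 19
  Event 2 (sale 1): sell min(1,18)=1. stock: 18 - 1 = 17. total_sold = 20
  Event 3 (sale 19): sell min(19,17)=17. stock: 17 - 17 = 0. total_sold = 37
  Event 4 (sale 15): sell min(15,0)=0. stock: 0 - 0 = 0. total_sold = 37
  Event 5 (restock 34): 0 + 34 = 34
  Event 6 (return 3): 34 + 3 = 37
  Event 7 (restock 16): 37 + 16 = 53
  Event 8 (restock 20): 53 + 20 = 73
  Event 9 (sale 24): sell min(24,73)=24. stock: 73 - 24 = 49. total_sold = 61
  Event 10 (sale 23): sell min(23,49)=23. stock: 49 - 23 = 26. total_sold = 84
Final: stock = 26, total_sold = 84

Answer: 84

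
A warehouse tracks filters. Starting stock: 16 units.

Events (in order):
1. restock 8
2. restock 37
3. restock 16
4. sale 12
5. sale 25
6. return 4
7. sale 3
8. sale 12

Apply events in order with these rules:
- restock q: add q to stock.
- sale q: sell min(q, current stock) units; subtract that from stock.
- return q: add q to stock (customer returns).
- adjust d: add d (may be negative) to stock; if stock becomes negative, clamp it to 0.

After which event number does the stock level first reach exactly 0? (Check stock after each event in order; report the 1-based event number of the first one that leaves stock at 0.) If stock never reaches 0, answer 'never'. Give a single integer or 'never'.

Answer: never

Derivation:
Processing events:
Start: stock = 16
  Event 1 (restock 8): 16 + 8 = 24
  Event 2 (restock 37): 24 + 37 = 61
  Event 3 (restock 16): 61 + 16 = 77
  Event 4 (sale 12): sell min(12,77)=12. stock: 77 - 12 = 65. total_sold = 12
  Event 5 (sale 25): sell min(25,65)=25. stock: 65 - 25 = 40. total_sold = 37
  Event 6 (return 4): 40 + 4 = 44
  Event 7 (sale 3): sell min(3,44)=3. stock: 44 - 3 = 41. total_sold = 40
  Event 8 (sale 12): sell min(12,41)=12. stock: 41 - 12 = 29. total_sold = 52
Final: stock = 29, total_sold = 52

Stock never reaches 0.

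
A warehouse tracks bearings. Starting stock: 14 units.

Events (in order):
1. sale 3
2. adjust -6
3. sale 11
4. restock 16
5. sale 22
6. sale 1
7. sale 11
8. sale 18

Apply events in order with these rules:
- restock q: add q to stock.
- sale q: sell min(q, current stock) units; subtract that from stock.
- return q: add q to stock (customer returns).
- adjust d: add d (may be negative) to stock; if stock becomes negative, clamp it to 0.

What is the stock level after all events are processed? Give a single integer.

Processing events:
Start: stock = 14
  Event 1 (sale 3): sell min(3,14)=3. stock: 14 - 3 = 11. total_sold = 3
  Event 2 (adjust -6): 11 + -6 = 5
  Event 3 (sale 11): sell min(11,5)=5. stock: 5 - 5 = 0. total_sold = 8
  Event 4 (restock 16): 0 + 16 = 16
  Event 5 (sale 22): sell min(22,16)=16. stock: 16 - 16 = 0. total_sold = 24
  Event 6 (sale 1): sell min(1,0)=0. stock: 0 - 0 = 0. total_sold = 24
  Event 7 (sale 11): sell min(11,0)=0. stock: 0 - 0 = 0. total_sold = 24
  Event 8 (sale 18): sell min(18,0)=0. stock: 0 - 0 = 0. total_sold = 24
Final: stock = 0, total_sold = 24

Answer: 0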